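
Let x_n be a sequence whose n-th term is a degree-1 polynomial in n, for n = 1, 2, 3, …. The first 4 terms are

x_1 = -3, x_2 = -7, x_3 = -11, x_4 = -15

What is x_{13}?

-51

1st diffs: -4, -4, -4 (constant).
So x_n = -4n + 1.
Evaluating at n = 13 gives x_{13} = -51.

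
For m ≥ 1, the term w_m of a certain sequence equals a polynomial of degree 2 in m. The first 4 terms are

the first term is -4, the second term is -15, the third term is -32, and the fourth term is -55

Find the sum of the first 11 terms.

-1639

1st diffs: -11, -17, -23.
2nd diffs: -6, -6 (constant).
Newton forward-difference form: w_m = -4 + (-11)·C(m-1,1) + (-6)·C(m-1,2).
Continuing: …, -84, -119, -160, -207, …, w_{11} = -384.
Summing m = 1..11 (11 terms) gives -1639.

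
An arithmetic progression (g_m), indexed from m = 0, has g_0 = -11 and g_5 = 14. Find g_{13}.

Common difference d = (14 - (-11)) / (5 - 0) = 5.
g_m = -11 + (m - 0)·5.
g_{13} = -11 + 13·5 = 54.

54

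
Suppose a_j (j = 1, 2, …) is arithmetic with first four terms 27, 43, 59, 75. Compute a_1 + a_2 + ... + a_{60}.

Common difference d = 16.
a_j = 27 + (j - 1)·16.
a_{60} = 971; S = 60·(27 + 971)/2 = 29940.

29940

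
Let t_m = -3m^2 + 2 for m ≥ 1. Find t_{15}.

-673

t_{15} = -3·15^2 + 2 = -673.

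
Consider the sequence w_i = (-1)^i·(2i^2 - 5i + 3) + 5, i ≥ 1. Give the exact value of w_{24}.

(-1)^24 = 1; 2i^2 - 5i + 3 at i=24 is 1035; so w_{24} = 1040.

1040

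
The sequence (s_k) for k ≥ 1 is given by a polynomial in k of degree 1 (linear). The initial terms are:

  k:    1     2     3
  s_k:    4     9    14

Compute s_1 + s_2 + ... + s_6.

1st diffs: 5, 5 (constant).
So s_k = 5k - 1.
Continuing: 19, 24, 29.
Summing k = 1..6 (6 terms) gives 99.

99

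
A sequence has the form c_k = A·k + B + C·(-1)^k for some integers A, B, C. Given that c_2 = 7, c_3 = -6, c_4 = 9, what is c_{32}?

At k = 2, 3, 4: 2A + B + C = 7; 3A + B - C = -6; 4A + B + C = 9.
Subtracting the first from the second: A - 2C = -13.
Subtracting the second from the third: A + 2C = 15.
Solving: C = 7, A = 1, then B = -2.
Therefore c_{32} = 32 + (-2) + 7·1 = 37.

37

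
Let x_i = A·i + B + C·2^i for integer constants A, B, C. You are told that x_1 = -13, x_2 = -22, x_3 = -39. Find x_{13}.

-32785

At i = 1, 2, 3: A + B + 2C = -13; 2A + B + 4C = -22; 3A + B + 8C = -39.
Subtracting the first from the second: A + 2C = -9.
Subtracting the second from the third: A + 4C = -17.
Solving: C = -4, A = -1, then B = -4.
Hence x_{13} = -1·13 + (-4) + (-4)·8192 = -32785.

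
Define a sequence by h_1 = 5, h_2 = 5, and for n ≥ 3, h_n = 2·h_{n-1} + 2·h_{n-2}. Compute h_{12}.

Iterate the recurrence:
h_3 = 20  h_4 = 50  h_5 = 140  h_6 = 380  h_7 = 1040  h_8 = 2840  h_9 = 7760  h_{10} = 21200  h_{11} = 57920  h_{12} = 158240.

158240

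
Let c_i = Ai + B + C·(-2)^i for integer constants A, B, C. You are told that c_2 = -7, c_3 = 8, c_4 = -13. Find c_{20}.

At i = 2, 3, 4: 2A + B + 4C = -7; 3A + B - 8C = 8; 4A + B + 16C = -13.
Subtracting the first from the second: A - 12C = 15.
Subtracting the second from the third: A + 24C = -21.
Solving: C = -1, A = 3, then B = -9.
So c_i = 3·i + (-9) + (-1)·(-2)^i; at i=20 this is -1048525.

-1048525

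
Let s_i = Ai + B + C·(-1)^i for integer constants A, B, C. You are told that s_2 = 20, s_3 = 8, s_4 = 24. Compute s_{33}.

68

Write the equations: 2A + B + C = 20; 3A + B - C = 8; 4A + B + C = 24.
Subtracting the first from the second: A - 2C = -12.
Subtracting the second from the third: A + 2C = 16.
Solving: C = 7, A = 2, then B = 9.
Hence s_{33} = 2·33 + 9 + 7·(-1) = 68.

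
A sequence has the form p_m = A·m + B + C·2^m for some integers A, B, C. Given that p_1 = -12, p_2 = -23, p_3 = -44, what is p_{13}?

-40974

Plug in m = 1, 2, 3: A + B + 2C = -12; 2A + B + 4C = -23; 3A + B + 8C = -44.
Subtracting the first from the second: A + 2C = -11.
Subtracting the second from the third: A + 4C = -21.
Solving: C = -5, A = -1, then B = -1.
Hence p_{13} = -1·13 + (-1) + (-5)·8192 = -40974.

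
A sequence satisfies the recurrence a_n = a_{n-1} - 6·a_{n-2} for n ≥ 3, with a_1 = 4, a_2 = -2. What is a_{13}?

-97106

Step forward from the initial values:
a_3 = -26; a_4 = -14; a_5 = 142; …; a_{10} = 13666; a_{11} = 3022; a_{12} = -78974; a_{13} = -97106.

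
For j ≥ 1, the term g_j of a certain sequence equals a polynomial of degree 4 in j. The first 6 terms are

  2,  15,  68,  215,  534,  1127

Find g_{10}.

9119

1st diffs: 13, 53, 147, 319, 593.
2nd diffs: 40, 94, 172, 274.
3rd diffs: 54, 78, 102.
4th diffs: 24, 24 (constant).
Newton forward-difference form: g_j = 2 + 13·C(j-1,1) + 40·C(j-1,2) + 54·C(j-1,3) + 24·C(j-1,4).
At j = 10: j-1 = 9, so g_{10} = 2 + 117 + 1440 + 4536 + 3024 = 9119.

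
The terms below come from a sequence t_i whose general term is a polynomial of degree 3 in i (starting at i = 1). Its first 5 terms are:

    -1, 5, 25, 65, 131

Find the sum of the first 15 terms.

15175

1st diffs: 6, 20, 40, 66.
2nd diffs: 14, 20, 26.
3rd diffs: 6, 6 (constant).
Newton forward-difference form: t_i = -1 + 6·C(i-1,1) + 14·C(i-1,2) + 6·C(i-1,3).
Continuing: …, 229, 365, 545, 775, …, t_{15} = 3541.
Summing i = 1..15 (15 terms) gives 15175.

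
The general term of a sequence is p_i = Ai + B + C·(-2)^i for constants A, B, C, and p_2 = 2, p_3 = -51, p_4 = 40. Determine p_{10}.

Write the equations: 2A + B + 4C = 2; 3A + B - 8C = -51; 4A + B + 16C = 40.
Subtracting the first from the second: A - 12C = -53.
Subtracting the second from the third: A + 24C = 91.
Solving: C = 4, A = -5, then B = -4.
Hence p_{10} = -5·10 + (-4) + 4·1024 = 4042.

4042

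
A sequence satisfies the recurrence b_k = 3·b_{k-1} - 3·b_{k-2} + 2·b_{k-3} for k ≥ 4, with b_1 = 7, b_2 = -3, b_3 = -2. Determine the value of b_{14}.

21837

b_4 = 17, b_5 = 51, b_6 = 98, …, b_{11} = 2739, b_{12} = 5474, b_{13} = 10927, b_{14} = 21837.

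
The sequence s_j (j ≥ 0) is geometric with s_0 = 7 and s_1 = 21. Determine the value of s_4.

Common ratio r = 3.
s_j = 7·3^(j-0).
s_4 = 7·3^4 = 567.

567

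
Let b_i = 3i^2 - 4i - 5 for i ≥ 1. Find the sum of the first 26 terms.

Over i = 1..26: Σi = 351, Σi² = 6201.
Total = (3)·6201 + (-4)·351 + (-5)·26 = 17069.

17069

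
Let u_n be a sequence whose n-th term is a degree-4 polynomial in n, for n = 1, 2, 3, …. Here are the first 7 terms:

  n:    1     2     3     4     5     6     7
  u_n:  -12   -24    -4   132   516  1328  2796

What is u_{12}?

1st diffs: -12, 20, 136, 384, 812, 1468.
2nd diffs: 32, 116, 248, 428, 656.
3rd diffs: 84, 132, 180, 228.
4th diffs: 48, 48, 48 (constant).
Newton forward-difference form: u_n = -12 + (-12)·C(n-1,1) + 32·C(n-1,2) + 84·C(n-1,3) + 48·C(n-1,4).
At n = 12: n-1 = 11, so u_{12} = -12 - 132 + 1760 + 13860 + 15840 = 31316.

31316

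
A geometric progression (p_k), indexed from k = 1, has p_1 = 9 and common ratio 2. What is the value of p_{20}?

4718592

p_k = 9·2^(k-1).
p_{20} = 9·2^19 = 4718592.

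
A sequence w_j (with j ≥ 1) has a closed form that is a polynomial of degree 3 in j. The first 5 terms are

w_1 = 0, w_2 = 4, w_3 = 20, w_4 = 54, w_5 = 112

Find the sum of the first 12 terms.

1st diffs: 4, 16, 34, 58.
2nd diffs: 12, 18, 24.
3rd diffs: 6, 6 (constant).
So w_j = j^3 - 3j + 2.
Continuing: …, 200, 324, 490, 704, …, w_{12} = 1694.
Summing j = 1..12 (12 terms) gives 5874.

5874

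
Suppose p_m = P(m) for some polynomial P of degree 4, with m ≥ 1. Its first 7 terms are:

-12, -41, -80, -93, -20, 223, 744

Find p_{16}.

1st diffs: -29, -39, -13, 73, 243, 521.
2nd diffs: -10, 26, 86, 170, 278.
3rd diffs: 36, 60, 84, 108.
4th diffs: 24, 24, 24 (constant).
So p_m = m^4 - 4m^3 - 6m^2 + 2m - 5.
Evaluating at m = 16 gives p_{16} = 47643.

47643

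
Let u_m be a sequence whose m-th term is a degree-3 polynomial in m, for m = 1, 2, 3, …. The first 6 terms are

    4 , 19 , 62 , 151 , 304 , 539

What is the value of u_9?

1st diffs: 15, 43, 89, 153, 235.
2nd diffs: 28, 46, 64, 82.
3rd diffs: 18, 18, 18 (constant).
So u_m = 3m^3 - 4m^2 + 6m - 1.
Evaluating at m = 9 gives u_9 = 1916.

1916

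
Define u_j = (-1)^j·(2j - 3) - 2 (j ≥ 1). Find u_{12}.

19

(-1)^12 = 1; 2j - 3 at j=12 is 21; so u_{12} = 19.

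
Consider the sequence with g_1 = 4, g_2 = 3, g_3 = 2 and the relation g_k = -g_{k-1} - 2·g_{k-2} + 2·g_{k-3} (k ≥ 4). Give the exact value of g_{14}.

110

g_4 = 0  g_5 = 2  g_6 = 2  …  g_{11} = 26  g_{12} = 62  g_{13} = -182  g_{14} = 110.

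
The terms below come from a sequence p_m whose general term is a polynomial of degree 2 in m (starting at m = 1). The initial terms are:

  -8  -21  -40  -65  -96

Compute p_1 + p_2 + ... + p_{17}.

-5984

1st diffs: -13, -19, -25, -31.
2nd diffs: -6, -6, -6 (constant).
So p_m = -3m^2 - 4m - 1.
Continuing: …, -133, -176, -225, -280, …, p_{17} = -936.
Summing m = 1..17 (17 terms) gives -5984.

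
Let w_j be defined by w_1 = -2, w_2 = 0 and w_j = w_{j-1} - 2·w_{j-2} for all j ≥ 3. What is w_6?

Applying the relation repeatedly:
w_3 = 4;  w_4 = 4;  w_5 = -4;  w_6 = -12.

-12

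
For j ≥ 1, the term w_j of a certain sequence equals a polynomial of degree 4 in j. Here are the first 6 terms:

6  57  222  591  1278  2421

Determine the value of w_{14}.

52461

1st diffs: 51, 165, 369, 687, 1143.
2nd diffs: 114, 204, 318, 456.
3rd diffs: 90, 114, 138.
4th diffs: 24, 24 (constant).
Newton forward-difference form: w_j = 6 + 51·C(j-1,1) + 114·C(j-1,2) + 90·C(j-1,3) + 24·C(j-1,4).
At j = 14: j-1 = 13, so w_{14} = 6 + 663 + 8892 + 25740 + 17160 = 52461.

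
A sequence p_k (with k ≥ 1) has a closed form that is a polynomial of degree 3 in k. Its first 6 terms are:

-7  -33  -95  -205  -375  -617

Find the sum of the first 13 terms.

1st diffs: -26, -62, -110, -170, -242.
2nd diffs: -36, -48, -60, -72.
3rd diffs: -12, -12, -12 (constant).
Newton forward-difference form: p_k = -7 + (-26)·C(k-1,1) + (-36)·C(k-1,2) + (-12)·C(k-1,3).
Continuing: …, -943, -1365, -1895, -2545, …, p_{13} = -5335.
Summing k = 1..13 (13 terms) gives -20995.

-20995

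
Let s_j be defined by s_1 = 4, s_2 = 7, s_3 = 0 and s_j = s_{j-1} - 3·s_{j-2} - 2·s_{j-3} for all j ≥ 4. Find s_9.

s_4 = -29; s_5 = -43; s_6 = 44; s_7 = 231; s_8 = 185; s_9 = -596.

-596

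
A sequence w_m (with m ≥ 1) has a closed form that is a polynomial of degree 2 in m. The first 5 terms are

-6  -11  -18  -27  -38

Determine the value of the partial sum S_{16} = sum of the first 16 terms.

-1816

1st diffs: -5, -7, -9, -11.
2nd diffs: -2, -2, -2 (constant).
Newton forward-difference form: w_m = -6 + (-5)·C(m-1,1) + (-2)·C(m-1,2).
Continuing: …, -51, -66, -83, -102, …, w_{16} = -291.
Summing m = 1..16 (16 terms) gives -1816.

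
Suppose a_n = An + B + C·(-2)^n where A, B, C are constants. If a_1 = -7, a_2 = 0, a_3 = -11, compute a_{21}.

The three given values yield: A + B - 2C = -7; 2A + B + 4C = 0; 3A + B - 8C = -11.
Subtracting the first from the second: A + 6C = 7.
Subtracting the second from the third: A - 12C = -11.
Solving: C = 1, A = 1, then B = -6.
Therefore a_{21} = 21 + (-6) + 1·(-2097152) = -2097137.

-2097137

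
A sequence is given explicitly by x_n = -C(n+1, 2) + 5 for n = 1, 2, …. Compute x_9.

-40

C(10, 2) = 45, so x_9 = -40.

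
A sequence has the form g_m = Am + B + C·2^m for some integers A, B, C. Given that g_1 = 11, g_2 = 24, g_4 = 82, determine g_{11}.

8245

Write the equations: A + B + 2C = 11; 2A + B + 4C = 24; 4A + B + 16C = 82.
Subtracting the first from the second: A + 2C = 13.
Subtracting the second from the third: 2A + 12C = 58.
Solving: C = 4, A = 5, then B = -2.
Hence g_{11} = 5·11 + (-2) + 4·2048 = 8245.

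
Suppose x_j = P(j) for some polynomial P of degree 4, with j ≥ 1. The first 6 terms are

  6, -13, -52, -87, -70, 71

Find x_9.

2318

1st diffs: -19, -39, -35, 17, 141.
2nd diffs: -20, 4, 52, 124.
3rd diffs: 24, 48, 72.
4th diffs: 24, 24 (constant).
Newton forward-difference form: x_j = 6 + (-19)·C(j-1,1) + (-20)·C(j-1,2) + 24·C(j-1,3) + 24·C(j-1,4).
At j = 9: j-1 = 8, so x_9 = 6 - 152 - 560 + 1344 + 1680 = 2318.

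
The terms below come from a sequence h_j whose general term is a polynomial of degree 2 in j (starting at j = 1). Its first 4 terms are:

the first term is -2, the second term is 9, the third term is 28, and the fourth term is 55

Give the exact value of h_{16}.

1st diffs: 11, 19, 27.
2nd diffs: 8, 8 (constant).
So h_j = 4j^2 - j - 5.
Evaluating at j = 16 gives h_{16} = 1003.

1003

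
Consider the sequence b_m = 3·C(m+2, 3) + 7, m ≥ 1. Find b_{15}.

C(17, 3) = 680, so b_{15} = 2047.

2047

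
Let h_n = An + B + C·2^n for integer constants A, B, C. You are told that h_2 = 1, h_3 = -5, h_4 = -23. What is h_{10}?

-3011

At n = 2, 3, 4: 2A + B + 4C = 1; 3A + B + 8C = -5; 4A + B + 16C = -23.
Subtracting the first from the second: A + 4C = -6.
Subtracting the second from the third: A + 8C = -18.
Solving: C = -3, A = 6, then B = 1.
Therefore h_{10} = 60 + 1 + (-3)·1024 = -3011.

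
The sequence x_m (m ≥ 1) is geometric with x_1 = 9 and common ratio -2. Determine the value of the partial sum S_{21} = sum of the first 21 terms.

6291459

x_m = 9·(-2)^(m-1).
S = 9·((-2)^21 - 1)/(-2 - 1) = 9·(-2097152 - 1)/(-3) = 6291459.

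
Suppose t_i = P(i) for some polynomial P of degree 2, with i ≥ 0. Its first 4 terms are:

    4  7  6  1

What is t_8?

1st diffs: 3, -1, -5.
2nd diffs: -4, -4 (constant).
Newton forward-difference form: t_i = 4 + 3·C(i,1) + (-4)·C(i,2).
At i = 8: i = 8, so t_8 = 4 + 24 - 112 = -84.

-84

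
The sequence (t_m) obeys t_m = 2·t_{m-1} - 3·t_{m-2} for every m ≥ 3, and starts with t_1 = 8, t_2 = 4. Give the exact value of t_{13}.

4472

Applying the relation repeatedly:
t_3 = -16, t_4 = -44, t_5 = -40, …, t_{10} = -1052, t_{11} = -1840, t_{12} = -524, t_{13} = 4472.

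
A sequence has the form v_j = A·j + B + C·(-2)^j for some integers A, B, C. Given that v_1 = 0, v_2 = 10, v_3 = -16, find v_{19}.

Write the equations: A + B - 2C = 0; 2A + B + 4C = 10; 3A + B - 8C = -16.
Subtracting the first from the second: A + 6C = 10.
Subtracting the second from the third: A - 12C = -26.
Solving: C = 2, A = -2, then B = 6.
Therefore v_{19} = -38 + 6 + 2·(-524288) = -1048608.

-1048608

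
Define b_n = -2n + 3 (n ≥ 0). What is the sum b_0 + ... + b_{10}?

Over n = 0..10: Σn = 55.
Total = (-2)·55 + (3)·11 = -77.

-77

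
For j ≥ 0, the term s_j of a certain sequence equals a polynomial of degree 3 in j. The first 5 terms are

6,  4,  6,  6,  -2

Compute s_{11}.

-786

1st diffs: -2, 2, 0, -8.
2nd diffs: 4, -2, -8.
3rd diffs: -6, -6 (constant).
Newton forward-difference form: s_j = 6 + (-2)·C(j,1) + 4·C(j,2) + (-6)·C(j,3).
At j = 11: j = 11, so s_{11} = 6 - 22 + 220 - 990 = -786.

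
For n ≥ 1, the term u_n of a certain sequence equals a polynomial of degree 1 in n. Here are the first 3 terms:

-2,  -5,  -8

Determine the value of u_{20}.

1st diffs: -3, -3 (constant).
So u_n = -3n + 1.
Evaluating at n = 20 gives u_{20} = -59.

-59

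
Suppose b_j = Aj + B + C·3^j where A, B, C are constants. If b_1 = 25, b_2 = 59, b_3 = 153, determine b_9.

Write the equations: A + B + 3C = 25; 2A + B + 9C = 59; 3A + B + 27C = 153.
Subtracting the first from the second: A + 6C = 34.
Subtracting the second from the third: A + 18C = 94.
Solving: C = 5, A = 4, then B = 6.
Hence b_9 = 4·9 + 6 + 5·19683 = 98457.

98457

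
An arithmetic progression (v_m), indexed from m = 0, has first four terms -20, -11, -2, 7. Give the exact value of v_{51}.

Common difference d = 9.
v_m = -20 + (m - 0)·9.
v_{51} = -20 + 51·9 = 439.

439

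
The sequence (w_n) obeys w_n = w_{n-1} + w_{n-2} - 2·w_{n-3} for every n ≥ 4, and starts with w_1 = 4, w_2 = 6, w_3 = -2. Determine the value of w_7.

w_4 = -4; w_5 = -18; w_6 = -18; w_7 = -28.

-28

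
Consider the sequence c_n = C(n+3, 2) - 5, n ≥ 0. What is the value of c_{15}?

C(18, 2) = 153, so c_{15} = 148.

148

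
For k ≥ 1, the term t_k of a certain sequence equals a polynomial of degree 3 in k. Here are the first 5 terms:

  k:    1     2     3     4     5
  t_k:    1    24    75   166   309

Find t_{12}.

1st diffs: 23, 51, 91, 143.
2nd diffs: 28, 40, 52.
3rd diffs: 12, 12 (constant).
Newton forward-difference form: t_k = 1 + 23·C(k-1,1) + 28·C(k-1,2) + 12·C(k-1,3).
At k = 12: k-1 = 11, so t_{12} = 1 + 253 + 1540 + 1980 = 3774.

3774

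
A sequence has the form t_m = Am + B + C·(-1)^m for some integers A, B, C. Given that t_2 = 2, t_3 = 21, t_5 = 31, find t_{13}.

At m = 2, 3, 5: 2A + B + C = 2; 3A + B - C = 21; 5A + B - C = 31.
Subtracting the first from the second: A - 2C = 19.
Subtracting the second from the third: 2A = 10.
Solving: C = -7, A = 5, then B = -1.
Therefore t_{13} = 65 + (-1) + (-7)·(-1) = 71.

71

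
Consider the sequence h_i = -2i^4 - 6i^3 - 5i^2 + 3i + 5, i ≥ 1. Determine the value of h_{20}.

h_{20} = -2·20^4 - 6·20^3 - 5·20^2 + 3·20 + 5 = -369935.

-369935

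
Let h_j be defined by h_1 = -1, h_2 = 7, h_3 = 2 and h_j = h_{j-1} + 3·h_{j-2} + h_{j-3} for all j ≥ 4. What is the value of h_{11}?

7994

Step forward from the initial values:
h_4 = 22  h_5 = 35  h_6 = 103  h_7 = 230  h_8 = 574  h_9 = 1367  h_{10} = 3319  h_{11} = 7994.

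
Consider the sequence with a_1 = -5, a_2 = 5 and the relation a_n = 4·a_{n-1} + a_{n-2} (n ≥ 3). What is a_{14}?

Iterate the recurrence:
a_3 = 15, a_4 = 65, a_5 = 275, …, a_{11} = 1589055, a_{12} = 6731345, a_{13} = 28514435, a_{14} = 120789085.

120789085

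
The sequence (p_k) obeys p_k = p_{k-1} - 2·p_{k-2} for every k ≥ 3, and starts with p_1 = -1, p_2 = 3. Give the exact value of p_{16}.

Applying the relation repeatedly:
p_3 = 5  p_4 = -1  p_5 = -11  …  p_{13} = 181  p_{14} = 87  p_{15} = -275  p_{16} = -449.

-449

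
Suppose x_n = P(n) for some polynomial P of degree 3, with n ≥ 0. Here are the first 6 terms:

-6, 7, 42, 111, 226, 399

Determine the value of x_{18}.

1st diffs: 13, 35, 69, 115, 173.
2nd diffs: 22, 34, 46, 58.
3rd diffs: 12, 12, 12 (constant).
Newton forward-difference form: x_n = -6 + 13·C(n,1) + 22·C(n,2) + 12·C(n,3).
At n = 18: n = 18, so x_{18} = -6 + 234 + 3366 + 9792 = 13386.

13386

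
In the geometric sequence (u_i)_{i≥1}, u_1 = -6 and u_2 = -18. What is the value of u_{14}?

-9565938

Common ratio r = 3.
u_i = (-6)·3^(i-1).
u_{14} = (-6)·3^13 = -9565938.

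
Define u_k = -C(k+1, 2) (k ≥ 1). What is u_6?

C(7, 2) = 21, so u_6 = -21.

-21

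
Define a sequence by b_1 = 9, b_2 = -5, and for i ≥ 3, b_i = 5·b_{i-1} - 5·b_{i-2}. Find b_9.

-228750

Compute successive terms:
b_3 = -70  b_4 = -325  b_5 = -1275  b_6 = -4750  b_7 = -17375  b_8 = -63125  b_9 = -228750.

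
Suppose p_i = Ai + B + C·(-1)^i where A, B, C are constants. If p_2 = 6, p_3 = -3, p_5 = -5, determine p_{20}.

Write the equations: 2A + B + C = 6; 3A + B - C = -3; 5A + B - C = -5.
Subtracting the first from the second: A - 2C = -9.
Subtracting the second from the third: 2A = -2.
Solving: C = 4, A = -1, then B = 4.
Therefore p_{20} = -20 + 4 + 4·1 = -12.

-12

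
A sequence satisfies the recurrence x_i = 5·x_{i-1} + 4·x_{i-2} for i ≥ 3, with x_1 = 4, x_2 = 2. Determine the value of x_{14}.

Compute successive terms:
x_3 = 26; x_4 = 138; x_5 = 794; …; x_{11} = 27249146; x_{12} = 155362698; x_{13} = 885810074; x_{14} = 5050501162.

5050501162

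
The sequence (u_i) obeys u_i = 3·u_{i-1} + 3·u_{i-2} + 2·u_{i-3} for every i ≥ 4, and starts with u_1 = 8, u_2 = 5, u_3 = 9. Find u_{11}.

Applying the relation repeatedly:
u_4 = 58  u_5 = 211  u_6 = 825  u_7 = 3224  u_8 = 12569  u_9 = 49029  u_{10} = 191242  u_{11} = 745951.

745951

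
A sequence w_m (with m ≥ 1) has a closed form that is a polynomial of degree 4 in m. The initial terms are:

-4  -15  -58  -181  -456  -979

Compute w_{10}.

-8311

1st diffs: -11, -43, -123, -275, -523.
2nd diffs: -32, -80, -152, -248.
3rd diffs: -48, -72, -96.
4th diffs: -24, -24 (constant).
Newton forward-difference form: w_m = -4 + (-11)·C(m-1,1) + (-32)·C(m-1,2) + (-48)·C(m-1,3) + (-24)·C(m-1,4).
At m = 10: m-1 = 9, so w_{10} = -4 - 99 - 1152 - 4032 - 3024 = -8311.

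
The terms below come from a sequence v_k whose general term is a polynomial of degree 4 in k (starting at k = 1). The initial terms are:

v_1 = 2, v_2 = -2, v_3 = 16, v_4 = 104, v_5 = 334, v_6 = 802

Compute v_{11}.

11752

1st diffs: -4, 18, 88, 230, 468.
2nd diffs: 22, 70, 142, 238.
3rd diffs: 48, 72, 96.
4th diffs: 24, 24 (constant).
Newton forward-difference form: v_k = 2 + (-4)·C(k-1,1) + 22·C(k-1,2) + 48·C(k-1,3) + 24·C(k-1,4).
At k = 11: k-1 = 10, so v_{11} = 2 - 40 + 990 + 5760 + 5040 = 11752.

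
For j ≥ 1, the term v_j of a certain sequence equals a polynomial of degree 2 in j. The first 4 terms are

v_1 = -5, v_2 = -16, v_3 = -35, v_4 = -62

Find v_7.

-191

1st diffs: -11, -19, -27.
2nd diffs: -8, -8 (constant).
Newton forward-difference form: v_j = -5 + (-11)·C(j-1,1) + (-8)·C(j-1,2).
At j = 7: j-1 = 6, so v_7 = -5 - 66 - 120 = -191.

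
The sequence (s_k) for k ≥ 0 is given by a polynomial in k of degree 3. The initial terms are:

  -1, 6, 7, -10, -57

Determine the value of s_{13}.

1st diffs: 7, 1, -17, -47.
2nd diffs: -6, -18, -30.
3rd diffs: -12, -12 (constant).
Newton forward-difference form: s_k = -1 + 7·C(k,1) + (-6)·C(k,2) + (-12)·C(k,3).
At k = 13: k = 13, so s_{13} = -1 + 91 - 468 - 3432 = -3810.

-3810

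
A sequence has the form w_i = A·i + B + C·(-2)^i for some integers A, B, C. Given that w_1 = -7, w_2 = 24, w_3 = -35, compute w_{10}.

5132

Write the equations: A + B - 2C = -7; 2A + B + 4C = 24; 3A + B - 8C = -35.
Subtracting the first from the second: A + 6C = 31.
Subtracting the second from the third: A - 12C = -59.
Solving: C = 5, A = 1, then B = 2.
Hence w_{10} = 1·10 + 2 + 5·1024 = 5132.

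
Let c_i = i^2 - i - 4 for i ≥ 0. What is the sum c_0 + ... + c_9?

Over i = 0..9: Σi = 45, Σi² = 285.
Total = (1)·285 + (-1)·45 + (-4)·10 = 200.

200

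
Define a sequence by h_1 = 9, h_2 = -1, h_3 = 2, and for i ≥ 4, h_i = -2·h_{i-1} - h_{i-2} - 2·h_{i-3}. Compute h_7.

Step forward from the initial values:
h_4 = -21, h_5 = 42, h_6 = -67, h_7 = 134.

134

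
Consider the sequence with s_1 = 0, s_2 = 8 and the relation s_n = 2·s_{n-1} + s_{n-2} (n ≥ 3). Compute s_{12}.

45928

Step forward from the initial values:
s_3 = 16  s_4 = 40  s_5 = 96  s_6 = 232  s_7 = 560  s_8 = 1352  s_9 = 3264  s_{10} = 7880  s_{11} = 19024  s_{12} = 45928.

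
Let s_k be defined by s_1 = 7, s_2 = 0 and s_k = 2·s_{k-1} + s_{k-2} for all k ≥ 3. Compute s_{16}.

565474

Applying the relation repeatedly:
s_3 = 7; s_4 = 14; s_5 = 35; …; s_{13} = 40187; s_{14} = 97020; s_{15} = 234227; s_{16} = 565474.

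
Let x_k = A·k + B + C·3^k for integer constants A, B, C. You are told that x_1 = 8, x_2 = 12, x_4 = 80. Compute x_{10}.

59036

At k = 1, 2, 4: A + B + 3C = 8; 2A + B + 9C = 12; 4A + B + 81C = 80.
Subtracting the first from the second: A + 6C = 4.
Subtracting the second from the third: 2A + 72C = 68.
Solving: C = 1, A = -2, then B = 7.
Hence x_{10} = -2·10 + 7 + 1·59049 = 59036.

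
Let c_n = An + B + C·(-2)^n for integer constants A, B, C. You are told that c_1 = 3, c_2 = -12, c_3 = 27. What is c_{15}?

98343

Plug in n = 1, 2, 3: A + B - 2C = 3; 2A + B + 4C = -12; 3A + B - 8C = 27.
Subtracting the first from the second: A + 6C = -15.
Subtracting the second from the third: A - 12C = 39.
Solving: C = -3, A = 3, then B = -6.
Therefore c_{15} = 45 + (-6) + (-3)·(-32768) = 98343.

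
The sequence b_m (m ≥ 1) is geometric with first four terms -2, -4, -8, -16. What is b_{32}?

-4294967296

Common ratio r = 2.
b_m = (-2)·2^(m-1).
b_{32} = (-2)·2^31 = -4294967296.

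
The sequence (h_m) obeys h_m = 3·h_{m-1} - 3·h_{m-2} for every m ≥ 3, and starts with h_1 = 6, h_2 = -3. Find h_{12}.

5103

Iterate the recurrence:
h_3 = -27;  h_4 = -72;  h_5 = -135;  h_6 = -189;  h_7 = -162;  h_8 = 81;  h_9 = 729;  h_{10} = 1944;  h_{11} = 3645;  h_{12} = 5103.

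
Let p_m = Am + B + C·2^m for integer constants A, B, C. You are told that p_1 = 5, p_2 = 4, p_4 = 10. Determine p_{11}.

At m = 1, 2, 4: A + B + 2C = 5; 2A + B + 4C = 4; 4A + B + 16C = 10.
Subtracting the first from the second: A + 2C = -1.
Subtracting the second from the third: 2A + 12C = 6.
Solving: C = 1, A = -3, then B = 6.
So p_m = -3·m + 6 + 1·2^m; at m=11 this is 2021.

2021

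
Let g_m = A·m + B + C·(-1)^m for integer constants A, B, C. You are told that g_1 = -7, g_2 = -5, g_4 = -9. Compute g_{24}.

Write the equations: A + B - C = -7; 2A + B + C = -5; 4A + B + C = -9.
Subtracting the first from the second: A + 2C = 2.
Subtracting the second from the third: 2A = -4.
Solving: C = 2, A = -2, then B = -3.
Hence g_{24} = -2·24 + (-3) + 2·1 = -49.

-49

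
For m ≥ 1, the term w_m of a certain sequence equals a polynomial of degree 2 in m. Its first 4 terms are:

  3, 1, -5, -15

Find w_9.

1st diffs: -2, -6, -10.
2nd diffs: -4, -4 (constant).
Newton forward-difference form: w_m = 3 + (-2)·C(m-1,1) + (-4)·C(m-1,2).
At m = 9: m-1 = 8, so w_9 = 3 - 16 - 112 = -125.

-125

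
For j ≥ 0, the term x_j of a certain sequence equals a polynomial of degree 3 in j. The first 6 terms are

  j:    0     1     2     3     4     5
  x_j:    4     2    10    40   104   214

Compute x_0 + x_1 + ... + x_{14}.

1st diffs: -2, 8, 30, 64, 110.
2nd diffs: 10, 22, 34, 46.
3rd diffs: 12, 12, 12 (constant).
Newton forward-difference form: x_j = 4 + (-2)·C(j,1) + 10·C(j,2) + 12·C(j,3).
Continuing: …, 382, 620, 940, 1354, …, x_{14} = 5254.
Summing j = 0..14 (15 terms) gives 20780.

20780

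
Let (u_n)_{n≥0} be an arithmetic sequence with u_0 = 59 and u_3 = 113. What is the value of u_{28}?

563

Common difference d = (113 - 59) / (3 - 0) = 18.
u_n = 59 + (n - 0)·18.
u_{28} = 59 + 28·18 = 563.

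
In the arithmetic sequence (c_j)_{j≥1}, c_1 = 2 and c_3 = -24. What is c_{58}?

-739

Common difference d = (-24 - 2) / (3 - 1) = -13.
c_j = 2 + (j - 1)·(-13).
c_{58} = 2 + 57·(-13) = -739.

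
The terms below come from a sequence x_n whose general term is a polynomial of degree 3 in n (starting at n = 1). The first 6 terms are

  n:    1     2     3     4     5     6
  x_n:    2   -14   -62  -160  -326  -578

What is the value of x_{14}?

1st diffs: -16, -48, -98, -166, -252.
2nd diffs: -32, -50, -68, -86.
3rd diffs: -18, -18, -18 (constant).
Newton forward-difference form: x_n = 2 + (-16)·C(n-1,1) + (-32)·C(n-1,2) + (-18)·C(n-1,3).
At n = 14: n-1 = 13, so x_{14} = 2 - 208 - 2496 - 5148 = -7850.

-7850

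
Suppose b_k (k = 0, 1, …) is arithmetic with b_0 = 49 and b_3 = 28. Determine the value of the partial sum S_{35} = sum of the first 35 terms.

-2450

Common difference d = (28 - 49) / (3 - 0) = -7.
b_k = 49 + (k - 0)·(-7).
b_{34} = -189; S = 35·(49 + (-189))/2 = -2450.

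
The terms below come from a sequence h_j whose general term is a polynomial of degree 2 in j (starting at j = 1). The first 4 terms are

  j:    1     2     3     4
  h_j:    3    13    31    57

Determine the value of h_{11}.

1st diffs: 10, 18, 26.
2nd diffs: 8, 8 (constant).
Newton forward-difference form: h_j = 3 + 10·C(j-1,1) + 8·C(j-1,2).
At j = 11: j-1 = 10, so h_{11} = 3 + 100 + 360 = 463.

463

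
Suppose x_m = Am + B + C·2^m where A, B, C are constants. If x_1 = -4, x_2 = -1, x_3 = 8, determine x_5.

74

Plug in m = 1, 2, 3: A + B + 2C = -4; 2A + B + 4C = -1; 3A + B + 8C = 8.
Subtracting the first from the second: A + 2C = 3.
Subtracting the second from the third: A + 4C = 9.
Solving: C = 3, A = -3, then B = -7.
Hence x_5 = -3·5 + (-7) + 3·32 = 74.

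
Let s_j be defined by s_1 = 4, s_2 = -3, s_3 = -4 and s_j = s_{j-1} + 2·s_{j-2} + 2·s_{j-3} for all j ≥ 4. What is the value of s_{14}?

s_4 = -2;  s_5 = -16;  s_6 = -28;  …;  s_{11} = -1744;  s_{12} = -3952;  s_{13} = -8976;  s_{14} = -20368.

-20368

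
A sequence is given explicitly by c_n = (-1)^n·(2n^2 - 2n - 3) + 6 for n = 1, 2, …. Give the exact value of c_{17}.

(-1)^17 = -1; 2n^2 - 2n - 3 at n=17 is 541; so c_{17} = -535.

-535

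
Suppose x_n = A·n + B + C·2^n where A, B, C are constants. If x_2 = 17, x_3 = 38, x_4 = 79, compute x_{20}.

At n = 2, 3, 4: 2A + B + 4C = 17; 3A + B + 8C = 38; 4A + B + 16C = 79.
Subtracting the first from the second: A + 4C = 21.
Subtracting the second from the third: A + 8C = 41.
Solving: C = 5, A = 1, then B = -5.
Hence x_{20} = 1·20 + (-5) + 5·1048576 = 5242895.

5242895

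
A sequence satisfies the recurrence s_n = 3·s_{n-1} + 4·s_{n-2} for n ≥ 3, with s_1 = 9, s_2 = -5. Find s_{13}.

Compute successive terms:
s_3 = 21  s_4 = 43  s_5 = 213  …  s_{10} = 209707  s_{11} = 838869  s_{12} = 3355435  s_{13} = 13421781.
(Characteristic roots are 4 and -1.)

13421781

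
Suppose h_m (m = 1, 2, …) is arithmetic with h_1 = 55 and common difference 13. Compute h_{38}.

536

h_m = 55 + (m - 1)·13.
h_{38} = 55 + 37·13 = 536.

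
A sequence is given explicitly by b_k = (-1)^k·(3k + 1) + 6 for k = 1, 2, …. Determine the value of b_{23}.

(-1)^23 = -1; 3k + 1 at k=23 is 70; so b_{23} = -64.

-64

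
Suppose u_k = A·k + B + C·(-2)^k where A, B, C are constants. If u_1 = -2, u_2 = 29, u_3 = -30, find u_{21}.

-10485732

At k = 1, 2, 3: A + B - 2C = -2; 2A + B + 4C = 29; 3A + B - 8C = -30.
Subtracting the first from the second: A + 6C = 31.
Subtracting the second from the third: A - 12C = -59.
Solving: C = 5, A = 1, then B = 7.
Therefore u_{21} = 21 + 7 + 5·(-2097152) = -10485732.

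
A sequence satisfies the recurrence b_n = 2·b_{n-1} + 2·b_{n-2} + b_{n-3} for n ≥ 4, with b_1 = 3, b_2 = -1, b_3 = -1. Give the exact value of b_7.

Compute successive terms:
b_4 = -1  b_5 = -5  b_6 = -13  b_7 = -37.

-37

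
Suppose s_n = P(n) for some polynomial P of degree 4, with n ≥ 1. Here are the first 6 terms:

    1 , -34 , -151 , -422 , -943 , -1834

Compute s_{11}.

1st diffs: -35, -117, -271, -521, -891.
2nd diffs: -82, -154, -250, -370.
3rd diffs: -72, -96, -120.
4th diffs: -24, -24 (constant).
Newton forward-difference form: s_n = 1 + (-35)·C(n-1,1) + (-82)·C(n-1,2) + (-72)·C(n-1,3) + (-24)·C(n-1,4).
At n = 11: n-1 = 10, so s_{11} = 1 - 350 - 3690 - 8640 - 5040 = -17719.

-17719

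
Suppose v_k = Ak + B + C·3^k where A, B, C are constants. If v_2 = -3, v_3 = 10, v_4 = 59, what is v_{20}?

3486784299

Plug in k = 2, 3, 4: 2A + B + 9C = -3; 3A + B + 27C = 10; 4A + B + 81C = 59.
Subtracting the first from the second: A + 18C = 13.
Subtracting the second from the third: A + 54C = 49.
Solving: C = 1, A = -5, then B = -2.
So v_k = -5·k + (-2) + 1·3^k; at k=20 this is 3486784299.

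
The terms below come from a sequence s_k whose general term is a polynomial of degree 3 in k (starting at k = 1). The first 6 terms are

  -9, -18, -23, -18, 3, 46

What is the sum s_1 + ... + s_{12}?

3148

1st diffs: -9, -5, 5, 21, 43.
2nd diffs: 4, 10, 16, 22.
3rd diffs: 6, 6, 6 (constant).
Newton forward-difference form: s_k = -9 + (-9)·C(k-1,1) + 4·C(k-1,2) + 6·C(k-1,3).
Continuing: …, 117, 222, 367, 558, …, s_{12} = 1102.
Summing k = 1..12 (12 terms) gives 3148.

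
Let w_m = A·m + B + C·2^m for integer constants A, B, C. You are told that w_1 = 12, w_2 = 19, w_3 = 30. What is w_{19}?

1048638

Plug in m = 1, 2, 3: A + B + 2C = 12; 2A + B + 4C = 19; 3A + B + 8C = 30.
Subtracting the first from the second: A + 2C = 7.
Subtracting the second from the third: A + 4C = 11.
Solving: C = 2, A = 3, then B = 5.
Therefore w_{19} = 57 + 5 + 2·524288 = 1048638.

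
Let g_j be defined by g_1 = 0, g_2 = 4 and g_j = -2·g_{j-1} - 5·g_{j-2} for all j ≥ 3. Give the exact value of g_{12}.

Applying the relation repeatedly:
g_3 = -8  g_4 = -4  g_5 = 48  g_6 = -76  g_7 = -88  g_8 = 556  g_9 = -672  g_{10} = -1436  g_{11} = 6232  g_{12} = -5284.

-5284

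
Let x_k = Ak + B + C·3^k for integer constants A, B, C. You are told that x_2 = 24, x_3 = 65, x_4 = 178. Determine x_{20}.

Write the equations: 2A + B + 9C = 24; 3A + B + 27C = 65; 4A + B + 81C = 178.
Subtracting the first from the second: A + 18C = 41.
Subtracting the second from the third: A + 54C = 113.
Solving: C = 2, A = 5, then B = -4.
Hence x_{20} = 5·20 + (-4) + 2·3486784401 = 6973568898.

6973568898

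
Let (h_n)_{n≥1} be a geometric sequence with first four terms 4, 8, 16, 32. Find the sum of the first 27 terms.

Common ratio r = 2.
h_n = 4·2^(n-1).
S = 4·(2^27 - 1)/(2 - 1) = 4·(134217728 - 1)/(1) = 536870908.

536870908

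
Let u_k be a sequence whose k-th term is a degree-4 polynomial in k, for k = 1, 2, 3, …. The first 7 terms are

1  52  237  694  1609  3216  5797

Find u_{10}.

22924

1st diffs: 51, 185, 457, 915, 1607, 2581.
2nd diffs: 134, 272, 458, 692, 974.
3rd diffs: 138, 186, 234, 282.
4th diffs: 48, 48, 48 (constant).
Newton forward-difference form: u_k = 1 + 51·C(k-1,1) + 134·C(k-1,2) + 138·C(k-1,3) + 48·C(k-1,4).
At k = 10: k-1 = 9, so u_{10} = 1 + 459 + 4824 + 11592 + 6048 = 22924.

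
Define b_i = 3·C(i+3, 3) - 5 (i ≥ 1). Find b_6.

C(9, 3) = 84, so b_6 = 247.

247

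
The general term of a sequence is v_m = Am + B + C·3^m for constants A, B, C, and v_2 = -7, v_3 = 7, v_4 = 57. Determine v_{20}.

3486784313

Plug in m = 2, 3, 4: 2A + B + 9C = -7; 3A + B + 27C = 7; 4A + B + 81C = 57.
Subtracting the first from the second: A + 18C = 14.
Subtracting the second from the third: A + 54C = 50.
Solving: C = 1, A = -4, then B = -8.
Therefore v_{20} = -80 + (-8) + 1·3486784401 = 3486784313.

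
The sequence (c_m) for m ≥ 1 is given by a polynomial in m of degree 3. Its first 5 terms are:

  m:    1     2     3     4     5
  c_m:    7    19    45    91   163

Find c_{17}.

5239

1st diffs: 12, 26, 46, 72.
2nd diffs: 14, 20, 26.
3rd diffs: 6, 6 (constant).
Newton forward-difference form: c_m = 7 + 12·C(m-1,1) + 14·C(m-1,2) + 6·C(m-1,3).
At m = 17: m-1 = 16, so c_{17} = 7 + 192 + 1680 + 3360 = 5239.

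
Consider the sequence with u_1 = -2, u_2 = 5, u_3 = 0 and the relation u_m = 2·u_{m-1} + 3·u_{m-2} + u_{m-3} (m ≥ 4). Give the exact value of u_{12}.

Compute successive terms:
u_4 = 13  u_5 = 31  u_6 = 101  u_7 = 308  u_8 = 950  u_9 = 2925  u_{10} = 9008  u_{11} = 27741  u_{12} = 85431.

85431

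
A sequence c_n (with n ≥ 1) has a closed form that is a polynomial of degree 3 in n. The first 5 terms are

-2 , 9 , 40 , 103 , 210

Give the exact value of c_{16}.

7723

1st diffs: 11, 31, 63, 107.
2nd diffs: 20, 32, 44.
3rd diffs: 12, 12 (constant).
Newton forward-difference form: c_n = -2 + 11·C(n-1,1) + 20·C(n-1,2) + 12·C(n-1,3).
At n = 16: n-1 = 15, so c_{16} = -2 + 165 + 2100 + 5460 = 7723.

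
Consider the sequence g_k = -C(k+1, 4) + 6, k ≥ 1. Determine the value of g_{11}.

C(12, 4) = 495, so g_{11} = -489.

-489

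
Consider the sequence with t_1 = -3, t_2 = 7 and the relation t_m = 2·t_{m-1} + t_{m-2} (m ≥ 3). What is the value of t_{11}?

13691

Iterate the recurrence:
t_3 = 11; t_4 = 29; t_5 = 69; t_6 = 167; t_7 = 403; t_8 = 973; t_9 = 2349; t_{10} = 5671; t_{11} = 13691.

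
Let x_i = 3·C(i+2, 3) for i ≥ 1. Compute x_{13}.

C(15, 3) = 455, so x_{13} = 1365.

1365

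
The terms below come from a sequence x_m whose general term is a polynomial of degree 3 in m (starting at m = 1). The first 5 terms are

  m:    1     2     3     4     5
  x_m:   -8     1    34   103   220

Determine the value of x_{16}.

1st diffs: 9, 33, 69, 117.
2nd diffs: 24, 36, 48.
3rd diffs: 12, 12 (constant).
So x_m = 2m^3 - 5m - 5.
Evaluating at m = 16 gives x_{16} = 8107.

8107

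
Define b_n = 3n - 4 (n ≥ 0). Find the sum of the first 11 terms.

Over n = 0..10: Σn = 55.
Total = (3)·55 + (-4)·11 = 121.

121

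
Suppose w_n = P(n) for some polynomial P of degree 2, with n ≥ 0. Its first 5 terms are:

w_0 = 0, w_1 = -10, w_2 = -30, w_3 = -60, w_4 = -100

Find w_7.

-280

1st diffs: -10, -20, -30, -40.
2nd diffs: -10, -10, -10 (constant).
So w_n = -5n^2 - 5n.
Evaluating at n = 7 gives w_7 = -280.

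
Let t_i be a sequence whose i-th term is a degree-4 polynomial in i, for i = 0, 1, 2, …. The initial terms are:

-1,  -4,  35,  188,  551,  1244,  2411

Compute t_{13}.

1st diffs: -3, 39, 153, 363, 693, 1167.
2nd diffs: 42, 114, 210, 330, 474.
3rd diffs: 72, 96, 120, 144.
4th diffs: 24, 24, 24 (constant).
Newton forward-difference form: t_i = -1 + (-3)·C(i,1) + 42·C(i,2) + 72·C(i,3) + 24·C(i,4).
At i = 13: i = 13, so t_{13} = -1 - 39 + 3276 + 20592 + 17160 = 40988.

40988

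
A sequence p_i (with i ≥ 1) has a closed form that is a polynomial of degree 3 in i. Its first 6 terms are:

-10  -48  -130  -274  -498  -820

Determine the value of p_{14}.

1st diffs: -38, -82, -144, -224, -322.
2nd diffs: -44, -62, -80, -98.
3rd diffs: -18, -18, -18 (constant).
Newton forward-difference form: p_i = -10 + (-38)·C(i-1,1) + (-44)·C(i-1,2) + (-18)·C(i-1,3).
At i = 14: i-1 = 13, so p_{14} = -10 - 494 - 3432 - 5148 = -9084.

-9084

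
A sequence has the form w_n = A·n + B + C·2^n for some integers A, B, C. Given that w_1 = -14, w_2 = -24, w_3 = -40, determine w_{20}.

-3145812

Write the equations: A + B + 2C = -14; 2A + B + 4C = -24; 3A + B + 8C = -40.
Subtracting the first from the second: A + 2C = -10.
Subtracting the second from the third: A + 4C = -16.
Solving: C = -3, A = -4, then B = -4.
So w_n = -4·n + (-4) + (-3)·2^n; at n=20 this is -3145812.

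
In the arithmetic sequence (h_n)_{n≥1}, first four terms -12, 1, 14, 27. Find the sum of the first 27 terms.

Common difference d = 13.
h_n = -12 + (n - 1)·13.
h_{27} = 326; S = 27·(-12 + 326)/2 = 4239.

4239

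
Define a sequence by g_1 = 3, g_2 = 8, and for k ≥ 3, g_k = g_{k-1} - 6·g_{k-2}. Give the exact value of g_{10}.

6782

Step forward from the initial values:
g_3 = -10, g_4 = -58, g_5 = 2, g_6 = 350, g_7 = 338, g_8 = -1762, g_9 = -3790, g_{10} = 6782.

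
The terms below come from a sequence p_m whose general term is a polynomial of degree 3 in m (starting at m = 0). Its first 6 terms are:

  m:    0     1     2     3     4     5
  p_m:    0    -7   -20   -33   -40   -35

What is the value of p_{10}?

1st diffs: -7, -13, -13, -7, 5.
2nd diffs: -6, 0, 6, 12.
3rd diffs: 6, 6, 6 (constant).
Newton forward-difference form: p_m = (-7)·C(m,1) + (-6)·C(m,2) + 6·C(m,3).
At m = 10: m = 10, so p_{10} = -70 - 270 + 720 = 380.

380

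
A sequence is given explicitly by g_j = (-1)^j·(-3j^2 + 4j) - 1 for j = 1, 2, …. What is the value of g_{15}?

614

(-1)^15 = -1; -3j^2 + 4j at j=15 is -615; so g_{15} = 614.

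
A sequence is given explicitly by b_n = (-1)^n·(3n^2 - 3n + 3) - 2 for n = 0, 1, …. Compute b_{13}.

(-1)^13 = -1; 3n^2 - 3n + 3 at n=13 is 471; so b_{13} = -473.

-473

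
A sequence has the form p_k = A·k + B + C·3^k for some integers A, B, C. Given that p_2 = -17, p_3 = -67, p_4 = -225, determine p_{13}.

-4782915

The three given values yield: 2A + B + 9C = -17; 3A + B + 27C = -67; 4A + B + 81C = -225.
Subtracting the first from the second: A + 18C = -50.
Subtracting the second from the third: A + 54C = -158.
Solving: C = -3, A = 4, then B = 2.
Therefore p_{13} = 52 + 2 + (-3)·1594323 = -4782915.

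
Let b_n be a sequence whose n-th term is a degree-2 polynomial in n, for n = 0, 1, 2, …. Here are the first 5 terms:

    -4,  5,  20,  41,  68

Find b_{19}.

1st diffs: 9, 15, 21, 27.
2nd diffs: 6, 6, 6 (constant).
Newton forward-difference form: b_n = -4 + 9·C(n,1) + 6·C(n,2).
At n = 19: n = 19, so b_{19} = -4 + 171 + 1026 = 1193.

1193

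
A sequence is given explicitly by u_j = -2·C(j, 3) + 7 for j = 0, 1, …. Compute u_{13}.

C(13, 3) = 286, so u_{13} = -565.

-565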